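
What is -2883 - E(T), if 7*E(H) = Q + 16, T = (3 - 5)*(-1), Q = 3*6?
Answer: -20215/7 ≈ -2887.9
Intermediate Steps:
Q = 18
T = 2 (T = -2*(-1) = 2)
E(H) = 34/7 (E(H) = (18 + 16)/7 = (⅐)*34 = 34/7)
-2883 - E(T) = -2883 - 1*34/7 = -2883 - 34/7 = -20215/7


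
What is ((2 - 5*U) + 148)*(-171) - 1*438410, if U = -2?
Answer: -465770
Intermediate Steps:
((2 - 5*U) + 148)*(-171) - 1*438410 = ((2 - 5*(-2)) + 148)*(-171) - 1*438410 = ((2 + 10) + 148)*(-171) - 438410 = (12 + 148)*(-171) - 438410 = 160*(-171) - 438410 = -27360 - 438410 = -465770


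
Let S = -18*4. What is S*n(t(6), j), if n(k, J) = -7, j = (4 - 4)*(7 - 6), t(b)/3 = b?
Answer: 504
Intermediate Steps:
t(b) = 3*b
S = -72
j = 0 (j = 0*1 = 0)
S*n(t(6), j) = -72*(-7) = 504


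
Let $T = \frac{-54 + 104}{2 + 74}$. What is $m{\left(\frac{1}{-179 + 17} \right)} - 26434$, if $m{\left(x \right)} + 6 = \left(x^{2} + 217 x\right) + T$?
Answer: $- \frac{13184275697}{498636} \approx -26441.0$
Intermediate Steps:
$T = \frac{25}{38}$ ($T = \frac{50}{76} = 50 \cdot \frac{1}{76} = \frac{25}{38} \approx 0.6579$)
$m{\left(x \right)} = - \frac{203}{38} + x^{2} + 217 x$ ($m{\left(x \right)} = -6 + \left(\left(x^{2} + 217 x\right) + \frac{25}{38}\right) = -6 + \left(\frac{25}{38} + x^{2} + 217 x\right) = - \frac{203}{38} + x^{2} + 217 x$)
$m{\left(\frac{1}{-179 + 17} \right)} - 26434 = \left(- \frac{203}{38} + \left(\frac{1}{-179 + 17}\right)^{2} + \frac{217}{-179 + 17}\right) - 26434 = \left(- \frac{203}{38} + \left(\frac{1}{-162}\right)^{2} + \frac{217}{-162}\right) - 26434 = \left(- \frac{203}{38} + \left(- \frac{1}{162}\right)^{2} + 217 \left(- \frac{1}{162}\right)\right) - 26434 = \left(- \frac{203}{38} + \frac{1}{26244} - \frac{217}{162}\right) - 26434 = - \frac{3331673}{498636} - 26434 = - \frac{13184275697}{498636}$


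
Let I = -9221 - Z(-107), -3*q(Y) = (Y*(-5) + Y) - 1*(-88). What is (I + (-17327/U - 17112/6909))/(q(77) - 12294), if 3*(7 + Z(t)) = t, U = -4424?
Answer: 40070795395/53361394352 ≈ 0.75093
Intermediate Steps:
Z(t) = -7 + t/3
q(Y) = -88/3 + 4*Y/3 (q(Y) = -((Y*(-5) + Y) - 1*(-88))/3 = -((-5*Y + Y) + 88)/3 = -(-4*Y + 88)/3 = -(88 - 4*Y)/3 = -88/3 + 4*Y/3)
I = -27535/3 (I = -9221 - (-7 + (⅓)*(-107)) = -9221 - (-7 - 107/3) = -9221 - 1*(-128/3) = -9221 + 128/3 = -27535/3 ≈ -9178.3)
(I + (-17327/U - 17112/6909))/(q(77) - 12294) = (-27535/3 + (-17327/(-4424) - 17112/6909))/((-88/3 + (4/3)*77) - 12294) = (-27535/3 + (-17327*(-1/4424) - 17112*1/6909))/((-88/3 + 308/3) - 12294) = (-27535/3 + (17327/4424 - 5704/2303))/(220/3 - 12294) = (-27535/3 + 2095655/1455496)/(-36662/3) = -40070795395/4366488*(-3/36662) = 40070795395/53361394352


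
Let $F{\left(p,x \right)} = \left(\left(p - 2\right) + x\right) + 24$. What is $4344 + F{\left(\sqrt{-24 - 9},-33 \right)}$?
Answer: $4333 + i \sqrt{33} \approx 4333.0 + 5.7446 i$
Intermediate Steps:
$F{\left(p,x \right)} = 22 + p + x$ ($F{\left(p,x \right)} = \left(\left(-2 + p\right) + x\right) + 24 = \left(-2 + p + x\right) + 24 = 22 + p + x$)
$4344 + F{\left(\sqrt{-24 - 9},-33 \right)} = 4344 + \left(22 + \sqrt{-24 - 9} - 33\right) = 4344 + \left(22 + \sqrt{-33} - 33\right) = 4344 + \left(22 + i \sqrt{33} - 33\right) = 4344 - \left(11 - i \sqrt{33}\right) = 4333 + i \sqrt{33}$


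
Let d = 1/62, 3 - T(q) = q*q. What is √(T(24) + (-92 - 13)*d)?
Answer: 3*I*√245458/62 ≈ 23.973*I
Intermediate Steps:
T(q) = 3 - q² (T(q) = 3 - q*q = 3 - q²)
d = 1/62 ≈ 0.016129
√(T(24) + (-92 - 13)*d) = √((3 - 1*24²) + (-92 - 13)*(1/62)) = √((3 - 1*576) - 105*1/62) = √((3 - 576) - 105/62) = √(-573 - 105/62) = √(-35631/62) = 3*I*√245458/62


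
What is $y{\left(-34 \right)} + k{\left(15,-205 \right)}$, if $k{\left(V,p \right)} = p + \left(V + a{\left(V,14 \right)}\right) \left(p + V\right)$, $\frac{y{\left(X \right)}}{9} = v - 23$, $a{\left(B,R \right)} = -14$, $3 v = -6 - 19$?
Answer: $-677$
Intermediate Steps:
$v = - \frac{25}{3}$ ($v = \frac{-6 - 19}{3} = \frac{1}{3} \left(-25\right) = - \frac{25}{3} \approx -8.3333$)
$y{\left(X \right)} = -282$ ($y{\left(X \right)} = 9 \left(- \frac{25}{3} - 23\right) = 9 \left(- \frac{94}{3}\right) = -282$)
$k{\left(V,p \right)} = p + \left(-14 + V\right) \left(V + p\right)$ ($k{\left(V,p \right)} = p + \left(V - 14\right) \left(p + V\right) = p + \left(-14 + V\right) \left(V + p\right)$)
$y{\left(-34 \right)} + k{\left(15,-205 \right)} = -282 + \left(15^{2} - 210 - -2665 + 15 \left(-205\right)\right) = -282 + \left(225 - 210 + 2665 - 3075\right) = -282 - 395 = -677$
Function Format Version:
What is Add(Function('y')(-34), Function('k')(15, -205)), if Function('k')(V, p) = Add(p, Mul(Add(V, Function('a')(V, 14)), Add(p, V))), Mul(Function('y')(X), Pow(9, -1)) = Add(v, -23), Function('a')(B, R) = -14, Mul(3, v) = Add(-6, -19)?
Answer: -677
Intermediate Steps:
v = Rational(-25, 3) (v = Mul(Rational(1, 3), Add(-6, -19)) = Mul(Rational(1, 3), -25) = Rational(-25, 3) ≈ -8.3333)
Function('y')(X) = -282 (Function('y')(X) = Mul(9, Add(Rational(-25, 3), -23)) = Mul(9, Rational(-94, 3)) = -282)
Function('k')(V, p) = Add(p, Mul(Add(-14, V), Add(V, p))) (Function('k')(V, p) = Add(p, Mul(Add(V, -14), Add(p, V))) = Add(p, Mul(Add(-14, V), Add(V, p))))
Add(Function('y')(-34), Function('k')(15, -205)) = Add(-282, Add(Pow(15, 2), Mul(-14, 15), Mul(-13, -205), Mul(15, -205))) = Add(-282, Add(225, -210, 2665, -3075)) = Add(-282, -395) = -677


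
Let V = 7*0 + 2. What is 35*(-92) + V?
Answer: -3218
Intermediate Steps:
V = 2 (V = 0 + 2 = 2)
35*(-92) + V = 35*(-92) + 2 = -3220 + 2 = -3218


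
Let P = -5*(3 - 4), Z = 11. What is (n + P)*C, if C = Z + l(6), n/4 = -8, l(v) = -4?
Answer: -189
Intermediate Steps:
n = -32 (n = 4*(-8) = -32)
P = 5 (P = -5*(-1) = 5)
C = 7 (C = 11 - 4 = 7)
(n + P)*C = (-32 + 5)*7 = -27*7 = -189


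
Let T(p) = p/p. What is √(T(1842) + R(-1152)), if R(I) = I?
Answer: I*√1151 ≈ 33.926*I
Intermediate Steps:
T(p) = 1
√(T(1842) + R(-1152)) = √(1 - 1152) = √(-1151) = I*√1151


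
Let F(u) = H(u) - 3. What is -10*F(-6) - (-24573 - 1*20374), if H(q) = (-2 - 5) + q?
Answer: 45107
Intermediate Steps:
H(q) = -7 + q
F(u) = -10 + u (F(u) = (-7 + u) - 3 = -10 + u)
-10*F(-6) - (-24573 - 1*20374) = -10*(-10 - 6) - (-24573 - 1*20374) = -10*(-16) - (-24573 - 20374) = 160 - 1*(-44947) = 160 + 44947 = 45107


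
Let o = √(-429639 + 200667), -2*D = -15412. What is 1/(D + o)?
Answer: 3853/29805704 - I*√57243/29805704 ≈ 0.00012927 - 8.0272e-6*I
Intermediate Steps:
D = 7706 (D = -½*(-15412) = 7706)
o = 2*I*√57243 (o = √(-228972) = 2*I*√57243 ≈ 478.51*I)
1/(D + o) = 1/(7706 + 2*I*√57243)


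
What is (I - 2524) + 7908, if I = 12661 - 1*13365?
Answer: 4680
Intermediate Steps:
I = -704 (I = 12661 - 13365 = -704)
(I - 2524) + 7908 = (-704 - 2524) + 7908 = -3228 + 7908 = 4680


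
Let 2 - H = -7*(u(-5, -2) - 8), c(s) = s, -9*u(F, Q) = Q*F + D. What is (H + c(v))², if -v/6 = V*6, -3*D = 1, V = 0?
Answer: 2758921/729 ≈ 3784.5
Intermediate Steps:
D = -⅓ (D = -⅓*1 = -⅓ ≈ -0.33333)
v = 0 (v = -0*6 = -6*0 = 0)
u(F, Q) = 1/27 - F*Q/9 (u(F, Q) = -(Q*F - ⅓)/9 = -(F*Q - ⅓)/9 = -(-⅓ + F*Q)/9 = 1/27 - F*Q/9)
H = -1661/27 (H = 2 - (-7)*((1/27 - ⅑*(-5)*(-2)) - 8) = 2 - (-7)*((1/27 - 10/9) - 8) = 2 - (-7)*(-29/27 - 8) = 2 - (-7)*(-245)/27 = 2 - 1*1715/27 = 2 - 1715/27 = -1661/27 ≈ -61.518)
(H + c(v))² = (-1661/27 + 0)² = (-1661/27)² = 2758921/729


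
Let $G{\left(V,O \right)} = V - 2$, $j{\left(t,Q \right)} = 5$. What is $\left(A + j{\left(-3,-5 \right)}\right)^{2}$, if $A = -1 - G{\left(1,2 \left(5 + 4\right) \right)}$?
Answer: $25$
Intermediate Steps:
$G{\left(V,O \right)} = -2 + V$
$A = 0$ ($A = -1 - \left(-2 + 1\right) = -1 - -1 = -1 + 1 = 0$)
$\left(A + j{\left(-3,-5 \right)}\right)^{2} = \left(0 + 5\right)^{2} = 5^{2} = 25$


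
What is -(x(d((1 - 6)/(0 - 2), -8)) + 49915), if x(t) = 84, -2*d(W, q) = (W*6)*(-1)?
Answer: -49999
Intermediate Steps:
d(W, q) = 3*W (d(W, q) = -W*6*(-1)/2 = -6*W*(-1)/2 = -(-3)*W = 3*W)
-(x(d((1 - 6)/(0 - 2), -8)) + 49915) = -(84 + 49915) = -1*49999 = -49999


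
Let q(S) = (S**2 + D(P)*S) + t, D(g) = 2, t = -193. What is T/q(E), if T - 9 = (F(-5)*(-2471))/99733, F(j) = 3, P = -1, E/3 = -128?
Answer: 890184/14610385835 ≈ 6.0928e-5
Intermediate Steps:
E = -384 (E = 3*(-128) = -384)
q(S) = -193 + S**2 + 2*S (q(S) = (S**2 + 2*S) - 193 = -193 + S**2 + 2*S)
T = 890184/99733 (T = 9 + (3*(-2471))/99733 = 9 - 7413*1/99733 = 9 - 7413/99733 = 890184/99733 ≈ 8.9257)
T/q(E) = 890184/(99733*(-193 + (-384)**2 + 2*(-384))) = 890184/(99733*(-193 + 147456 - 768)) = (890184/99733)/146495 = (890184/99733)*(1/146495) = 890184/14610385835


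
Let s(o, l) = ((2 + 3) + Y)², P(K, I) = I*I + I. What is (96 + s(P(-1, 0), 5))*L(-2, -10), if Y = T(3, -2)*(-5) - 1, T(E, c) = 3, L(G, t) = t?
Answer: -2170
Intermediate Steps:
P(K, I) = I + I² (P(K, I) = I² + I = I + I²)
Y = -16 (Y = 3*(-5) - 1 = -15 - 1 = -16)
s(o, l) = 121 (s(o, l) = ((2 + 3) - 16)² = (5 - 16)² = (-11)² = 121)
(96 + s(P(-1, 0), 5))*L(-2, -10) = (96 + 121)*(-10) = 217*(-10) = -2170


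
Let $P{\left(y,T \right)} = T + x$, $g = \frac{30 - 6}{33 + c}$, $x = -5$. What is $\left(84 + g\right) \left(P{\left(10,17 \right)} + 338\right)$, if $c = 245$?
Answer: $\frac{4090800}{139} \approx 29430.0$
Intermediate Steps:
$g = \frac{12}{139}$ ($g = \frac{30 - 6}{33 + 245} = \frac{24}{278} = 24 \cdot \frac{1}{278} = \frac{12}{139} \approx 0.086331$)
$P{\left(y,T \right)} = -5 + T$ ($P{\left(y,T \right)} = T - 5 = -5 + T$)
$\left(84 + g\right) \left(P{\left(10,17 \right)} + 338\right) = \left(84 + \frac{12}{139}\right) \left(\left(-5 + 17\right) + 338\right) = \frac{11688 \left(12 + 338\right)}{139} = \frac{11688}{139} \cdot 350 = \frac{4090800}{139}$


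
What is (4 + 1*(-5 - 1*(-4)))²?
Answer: 9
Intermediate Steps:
(4 + 1*(-5 - 1*(-4)))² = (4 + 1*(-5 + 4))² = (4 + 1*(-1))² = (4 - 1)² = 3² = 9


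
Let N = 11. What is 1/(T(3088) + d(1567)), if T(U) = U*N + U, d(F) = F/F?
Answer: 1/37057 ≈ 2.6985e-5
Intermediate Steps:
d(F) = 1
T(U) = 12*U (T(U) = U*11 + U = 11*U + U = 12*U)
1/(T(3088) + d(1567)) = 1/(12*3088 + 1) = 1/(37056 + 1) = 1/37057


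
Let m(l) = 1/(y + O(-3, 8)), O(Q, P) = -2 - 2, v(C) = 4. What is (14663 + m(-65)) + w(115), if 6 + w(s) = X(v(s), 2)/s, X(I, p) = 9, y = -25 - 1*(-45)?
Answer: 26969139/1840 ≈ 14657.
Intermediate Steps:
O(Q, P) = -4
y = 20 (y = -25 + 45 = 20)
m(l) = 1/16 (m(l) = 1/(20 - 4) = 1/16)
w(s) = -6 + 9/s
(14663 + m(-65)) + w(115) = (14663 + 1/16) + (-6 + 9/115) = 234609/16 + (-6 + 9*(1/115)) = 234609/16 + (-6 + 9/115) = 234609/16 - 681/115 = 26969139/1840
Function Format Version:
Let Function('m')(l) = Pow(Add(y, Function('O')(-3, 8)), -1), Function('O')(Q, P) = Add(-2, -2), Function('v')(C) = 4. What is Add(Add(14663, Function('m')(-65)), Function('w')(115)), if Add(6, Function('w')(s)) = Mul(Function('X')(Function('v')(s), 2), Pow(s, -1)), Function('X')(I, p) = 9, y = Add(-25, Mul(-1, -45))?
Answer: Rational(26969139, 1840) ≈ 14657.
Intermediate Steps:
Function('O')(Q, P) = -4
y = 20 (y = Add(-25, 45) = 20)
Function('m')(l) = Rational(1, 16) (Function('m')(l) = Pow(Add(20, -4), -1) = Pow(16, -1) = Rational(1, 16))
Function('w')(s) = Add(-6, Mul(9, Pow(s, -1)))
Add(Add(14663, Function('m')(-65)), Function('w')(115)) = Add(Add(14663, Rational(1, 16)), Add(-6, Mul(9, Pow(115, -1)))) = Add(Rational(234609, 16), Add(-6, Mul(9, Rational(1, 115)))) = Add(Rational(234609, 16), Add(-6, Rational(9, 115))) = Add(Rational(234609, 16), Rational(-681, 115)) = Rational(26969139, 1840)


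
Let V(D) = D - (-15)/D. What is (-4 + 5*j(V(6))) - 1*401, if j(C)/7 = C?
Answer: -215/2 ≈ -107.50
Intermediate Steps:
V(D) = D + 15/D
j(C) = 7*C
(-4 + 5*j(V(6))) - 1*401 = (-4 + 5*(7*(6 + 15/6))) - 1*401 = (-4 + 5*(7*(6 + 15*(⅙)))) - 401 = (-4 + 5*(7*(6 + 5/2))) - 401 = (-4 + 5*(7*(17/2))) - 401 = (-4 + 5*(119/2)) - 401 = (-4 + 595/2) - 401 = 587/2 - 401 = -215/2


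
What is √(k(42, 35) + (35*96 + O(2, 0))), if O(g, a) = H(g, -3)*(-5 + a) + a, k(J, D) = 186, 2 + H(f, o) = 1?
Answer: √3551 ≈ 59.590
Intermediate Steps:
H(f, o) = -1 (H(f, o) = -2 + 1 = -1)
O(g, a) = 5 (O(g, a) = -(-5 + a) + a = (5 - a) + a = 5)
√(k(42, 35) + (35*96 + O(2, 0))) = √(186 + (35*96 + 5)) = √(186 + (3360 + 5)) = √(186 + 3365) = √3551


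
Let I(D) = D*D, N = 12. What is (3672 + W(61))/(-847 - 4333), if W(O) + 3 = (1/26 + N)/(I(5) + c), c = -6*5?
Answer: -476657/673400 ≈ -0.70784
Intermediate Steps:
I(D) = D**2
c = -30
W(O) = -703/130 (W(O) = -3 + (1/26 + 12)/(5**2 - 30) = -3 + (1/26 + 12)/(25 - 30) = -3 + (313/26)/(-5) = -3 + (313/26)*(-1/5) = -3 - 313/130 = -703/130)
(3672 + W(61))/(-847 - 4333) = (3672 - 703/130)/(-847 - 4333) = (476657/130)/(-5180) = (476657/130)*(-1/5180) = -476657/673400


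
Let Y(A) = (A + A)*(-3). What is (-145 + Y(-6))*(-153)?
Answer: 16677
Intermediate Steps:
Y(A) = -6*A (Y(A) = (2*A)*(-3) = -6*A)
(-145 + Y(-6))*(-153) = (-145 - 6*(-6))*(-153) = (-145 + 36)*(-153) = -109*(-153) = 16677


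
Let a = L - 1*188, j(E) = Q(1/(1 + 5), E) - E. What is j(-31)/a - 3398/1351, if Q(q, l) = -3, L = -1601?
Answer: -6116850/2416939 ≈ -2.5308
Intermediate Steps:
j(E) = -3 - E
a = -1789 (a = -1601 - 1*188 = -1601 - 188 = -1789)
j(-31)/a - 3398/1351 = (-3 - 1*(-31))/(-1789) - 3398/1351 = (-3 + 31)*(-1/1789) - 3398*1/1351 = 28*(-1/1789) - 3398/1351 = -28/1789 - 3398/1351 = -6116850/2416939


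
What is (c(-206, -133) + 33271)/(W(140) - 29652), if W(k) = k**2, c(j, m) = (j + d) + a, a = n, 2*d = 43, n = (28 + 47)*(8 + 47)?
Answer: -74423/20104 ≈ -3.7019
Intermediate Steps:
n = 4125 (n = 75*55 = 4125)
d = 43/2 (d = (1/2)*43 = 43/2 ≈ 21.500)
a = 4125
c(j, m) = 8293/2 + j (c(j, m) = (j + 43/2) + 4125 = (43/2 + j) + 4125 = 8293/2 + j)
(c(-206, -133) + 33271)/(W(140) - 29652) = ((8293/2 - 206) + 33271)/(140**2 - 29652) = (7881/2 + 33271)/(19600 - 29652) = (74423/2)/(-10052) = (74423/2)*(-1/10052) = -74423/20104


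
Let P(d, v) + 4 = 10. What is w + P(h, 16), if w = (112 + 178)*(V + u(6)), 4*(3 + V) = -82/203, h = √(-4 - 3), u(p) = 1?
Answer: -4223/7 ≈ -603.29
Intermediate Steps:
h = I*√7 (h = √(-7) = I*√7 ≈ 2.6458*I)
P(d, v) = 6 (P(d, v) = -4 + 10 = 6)
V = -1259/406 (V = -3 + (-82/203)/4 = -3 + (-82*1/203)/4 = -3 + (¼)*(-82/203) = -3 - 41/406 = -1259/406 ≈ -3.1010)
w = -4265/7 (w = (112 + 178)*(-1259/406 + 1) = 290*(-853/406) = -4265/7 ≈ -609.29)
w + P(h, 16) = -4265/7 + 6 = -4223/7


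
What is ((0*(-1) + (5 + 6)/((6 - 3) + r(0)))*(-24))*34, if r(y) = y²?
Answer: -2992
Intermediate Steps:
((0*(-1) + (5 + 6)/((6 - 3) + r(0)))*(-24))*34 = ((0*(-1) + (5 + 6)/((6 - 3) + 0²))*(-24))*34 = ((0 + 11/(3 + 0))*(-24))*34 = ((0 + 11/3)*(-24))*34 = ((11/3)*(-24))*34 = -88*34 = -2992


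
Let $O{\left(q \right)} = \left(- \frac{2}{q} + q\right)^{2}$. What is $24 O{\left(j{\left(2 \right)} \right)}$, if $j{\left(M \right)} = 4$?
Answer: $294$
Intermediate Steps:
$O{\left(q \right)} = \left(q - \frac{2}{q}\right)^{2}$
$24 O{\left(j{\left(2 \right)} \right)} = 24 \frac{\left(-2 + 4^{2}\right)^{2}}{16} = 24 \frac{\left(-2 + 16\right)^{2}}{16} = 24 \frac{14^{2}}{16} = 24 \cdot \frac{1}{16} \cdot 196 = 24 \cdot \frac{49}{4} = 294$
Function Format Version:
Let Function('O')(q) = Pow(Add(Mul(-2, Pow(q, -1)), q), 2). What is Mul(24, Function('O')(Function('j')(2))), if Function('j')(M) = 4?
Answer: 294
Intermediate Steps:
Function('O')(q) = Pow(Add(q, Mul(-2, Pow(q, -1))), 2)
Mul(24, Function('O')(Function('j')(2))) = Mul(24, Mul(Pow(4, -2), Pow(Add(-2, Pow(4, 2)), 2))) = Mul(24, Mul(Rational(1, 16), Pow(Add(-2, 16), 2))) = Mul(24, Mul(Rational(1, 16), Pow(14, 2))) = Mul(24, Mul(Rational(1, 16), 196)) = Mul(24, Rational(49, 4)) = 294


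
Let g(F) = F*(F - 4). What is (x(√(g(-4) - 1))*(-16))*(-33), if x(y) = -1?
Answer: -528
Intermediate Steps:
g(F) = F*(-4 + F)
(x(√(g(-4) - 1))*(-16))*(-33) = -1*(-16)*(-33) = 16*(-33) = -528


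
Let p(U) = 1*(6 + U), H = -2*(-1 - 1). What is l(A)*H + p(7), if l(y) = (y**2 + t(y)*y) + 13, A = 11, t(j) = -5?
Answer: 329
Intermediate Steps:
H = 4 (H = -2*(-2) = 4)
p(U) = 6 + U
l(y) = 13 + y**2 - 5*y (l(y) = (y**2 - 5*y) + 13 = 13 + y**2 - 5*y)
l(A)*H + p(7) = (13 + 11**2 - 5*11)*4 + (6 + 7) = (13 + 121 - 55)*4 + 13 = 79*4 + 13 = 316 + 13 = 329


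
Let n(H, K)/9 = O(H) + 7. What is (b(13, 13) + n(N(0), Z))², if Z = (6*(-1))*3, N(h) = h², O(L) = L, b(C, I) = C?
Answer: 5776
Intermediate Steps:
Z = -18 (Z = -6*3 = -18)
n(H, K) = 63 + 9*H (n(H, K) = 9*(H + 7) = 9*(7 + H) = 63 + 9*H)
(b(13, 13) + n(N(0), Z))² = (13 + (63 + 9*0²))² = (13 + (63 + 9*0))² = (13 + (63 + 0))² = (13 + 63)² = 76² = 5776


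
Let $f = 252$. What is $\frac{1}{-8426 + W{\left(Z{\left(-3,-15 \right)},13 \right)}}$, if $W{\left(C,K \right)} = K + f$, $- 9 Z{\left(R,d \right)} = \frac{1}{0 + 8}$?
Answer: $- \frac{1}{8161} \approx -0.00012253$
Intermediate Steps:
$Z{\left(R,d \right)} = - \frac{1}{72}$ ($Z{\left(R,d \right)} = - \frac{1}{9 \left(0 + 8\right)} = - \frac{1}{9 \cdot 8} = \left(- \frac{1}{9}\right) \frac{1}{8} = - \frac{1}{72}$)
$W{\left(C,K \right)} = 252 + K$ ($W{\left(C,K \right)} = K + 252 = 252 + K$)
$\frac{1}{-8426 + W{\left(Z{\left(-3,-15 \right)},13 \right)}} = \frac{1}{-8426 + \left(252 + 13\right)} = \frac{1}{-8426 + 265} = \frac{1}{-8161} = - \frac{1}{8161}$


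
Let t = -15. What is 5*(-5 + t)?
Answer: -100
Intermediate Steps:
5*(-5 + t) = 5*(-5 - 15) = 5*(-20) = -100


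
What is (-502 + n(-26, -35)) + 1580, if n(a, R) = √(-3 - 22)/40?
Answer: 1078 + I/8 ≈ 1078.0 + 0.125*I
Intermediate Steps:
n(a, R) = I/8 (n(a, R) = √(-25)*(1/40) = (5*I)*(1/40) = I/8)
(-502 + n(-26, -35)) + 1580 = (-502 + I/8) + 1580 = 1078 + I/8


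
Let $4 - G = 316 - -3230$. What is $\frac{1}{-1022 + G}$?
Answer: $- \frac{1}{4564} \approx -0.00021911$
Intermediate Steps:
$G = -3542$ ($G = 4 - \left(316 - -3230\right) = 4 - \left(316 + 3230\right) = 4 - 3546 = -3542$)
$\frac{1}{-1022 + G} = \frac{1}{-1022 - 3542} = \frac{1}{-4564} = - \frac{1}{4564}$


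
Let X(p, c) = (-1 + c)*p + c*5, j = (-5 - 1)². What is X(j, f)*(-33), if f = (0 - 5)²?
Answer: -32637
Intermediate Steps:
f = 25 (f = (-5)² = 25)
j = 36 (j = (-6)² = 36)
X(p, c) = 5*c + p*(-1 + c) (X(p, c) = p*(-1 + c) + 5*c = 5*c + p*(-1 + c))
X(j, f)*(-33) = (-1*36 + 5*25 + 25*36)*(-33) = (-36 + 125 + 900)*(-33) = 989*(-33) = -32637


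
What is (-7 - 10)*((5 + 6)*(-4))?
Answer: 748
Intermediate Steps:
(-7 - 10)*((5 + 6)*(-4)) = -187*(-4) = -17*(-44) = 748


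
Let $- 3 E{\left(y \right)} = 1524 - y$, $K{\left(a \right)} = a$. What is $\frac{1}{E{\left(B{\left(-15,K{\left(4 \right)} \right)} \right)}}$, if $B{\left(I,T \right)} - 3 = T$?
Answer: $- \frac{3}{1517} \approx -0.0019776$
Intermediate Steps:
$B{\left(I,T \right)} = 3 + T$
$E{\left(y \right)} = -508 + \frac{y}{3}$ ($E{\left(y \right)} = - \frac{1524 - y}{3} = -508 + \frac{y}{3}$)
$\frac{1}{E{\left(B{\left(-15,K{\left(4 \right)} \right)} \right)}} = \frac{1}{-508 + \frac{3 + 4}{3}} = \frac{1}{-508 + \frac{1}{3} \cdot 7} = \frac{1}{-508 + \frac{7}{3}} = \frac{1}{- \frac{1517}{3}} = - \frac{3}{1517}$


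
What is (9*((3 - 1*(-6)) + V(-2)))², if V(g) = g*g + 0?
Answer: 13689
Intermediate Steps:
V(g) = g² (V(g) = g² + 0 = g²)
(9*((3 - 1*(-6)) + V(-2)))² = (9*((3 - 1*(-6)) + (-2)²))² = (9*((3 + 6) + 4))² = (9*(9 + 4))² = (9*13)² = 117² = 13689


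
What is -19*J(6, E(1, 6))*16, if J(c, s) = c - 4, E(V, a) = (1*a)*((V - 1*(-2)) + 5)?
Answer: -608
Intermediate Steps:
E(V, a) = a*(7 + V) (E(V, a) = a*((V + 2) + 5) = a*((2 + V) + 5) = a*(7 + V))
J(c, s) = -4 + c
-19*J(6, E(1, 6))*16 = -19*(-4 + 6)*16 = -19*2*16 = -38*16 = -608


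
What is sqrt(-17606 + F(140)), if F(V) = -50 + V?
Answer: 2*I*sqrt(4379) ≈ 132.35*I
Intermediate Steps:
sqrt(-17606 + F(140)) = sqrt(-17606 + (-50 + 140)) = sqrt(-17606 + 90) = sqrt(-17516) = 2*I*sqrt(4379)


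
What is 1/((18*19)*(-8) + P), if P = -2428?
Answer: -1/5164 ≈ -0.00019365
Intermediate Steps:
1/((18*19)*(-8) + P) = 1/((18*19)*(-8) - 2428) = 1/(342*(-8) - 2428) = 1/(-2736 - 2428) = 1/(-5164) = -1/5164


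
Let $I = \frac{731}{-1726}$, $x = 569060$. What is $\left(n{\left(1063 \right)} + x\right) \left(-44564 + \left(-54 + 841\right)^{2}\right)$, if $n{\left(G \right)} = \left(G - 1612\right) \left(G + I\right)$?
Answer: $- \frac{14181751629815}{1726} \approx -8.2165 \cdot 10^{9}$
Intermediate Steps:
$I = - \frac{731}{1726}$ ($I = 731 \left(- \frac{1}{1726}\right) = - \frac{731}{1726} \approx -0.42352$)
$n{\left(G \right)} = \left(-1612 + G\right) \left(- \frac{731}{1726} + G\right)$ ($n{\left(G \right)} = \left(G - 1612\right) \left(G - \frac{731}{1726}\right) = \left(-1612 + G\right) \left(- \frac{731}{1726} + G\right)$)
$\left(n{\left(1063 \right)} + x\right) \left(-44564 + \left(-54 + 841\right)^{2}\right) = \left(\left(\frac{589186}{863} + 1063^{2} - \frac{2958374709}{1726}\right) + 569060\right) \left(-44564 + \left(-54 + 841\right)^{2}\right) = \left(\left(\frac{589186}{863} + 1129969 - \frac{2958374709}{1726}\right) + 569060\right) \left(-44564 + 787^{2}\right) = \left(- \frac{1006869843}{1726} + 569060\right) \left(-44564 + 619369\right) = \left(- \frac{24672283}{1726}\right) 574805 = - \frac{14181751629815}{1726}$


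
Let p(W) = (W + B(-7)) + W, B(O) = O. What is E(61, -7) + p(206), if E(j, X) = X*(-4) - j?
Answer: 372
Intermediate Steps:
p(W) = -7 + 2*W (p(W) = (W - 7) + W = (-7 + W) + W = -7 + 2*W)
E(j, X) = -j - 4*X (E(j, X) = -4*X - j = -j - 4*X)
E(61, -7) + p(206) = (-1*61 - 4*(-7)) + (-7 + 2*206) = (-61 + 28) + (-7 + 412) = -33 + 405 = 372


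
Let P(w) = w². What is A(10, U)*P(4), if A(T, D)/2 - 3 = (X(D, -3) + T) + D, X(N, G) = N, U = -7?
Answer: -32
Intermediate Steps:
A(T, D) = 6 + 2*T + 4*D (A(T, D) = 6 + 2*((D + T) + D) = 6 + 2*(T + 2*D) = 6 + (2*T + 4*D) = 6 + 2*T + 4*D)
A(10, U)*P(4) = (6 + 2*10 + 4*(-7))*4² = (6 + 20 - 28)*16 = -2*16 = -32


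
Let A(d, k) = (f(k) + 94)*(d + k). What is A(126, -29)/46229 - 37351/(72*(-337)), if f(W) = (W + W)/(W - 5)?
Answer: 33183209659/19068907752 ≈ 1.7402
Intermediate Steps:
f(W) = 2*W/(-5 + W) (f(W) = (2*W)/(-5 + W) = 2*W/(-5 + W))
A(d, k) = (94 + 2*k/(-5 + k))*(d + k) (A(d, k) = (2*k/(-5 + k) + 94)*(d + k) = (94 + 2*k/(-5 + k))*(d + k))
A(126, -29)/46229 - 37351/(72*(-337)) = (2*(-235*126 - 235*(-29) + 48*(-29)² + 48*126*(-29))/(-5 - 29))/46229 - 37351/(72*(-337)) = (2*(-29610 + 6815 + 48*841 - 175392)/(-34))*(1/46229) - 37351/(-24264) = (2*(-1/34)*(-29610 + 6815 + 40368 - 175392))*(1/46229) - 37351*(-1/24264) = (2*(-1/34)*(-157819))*(1/46229) + 37351/24264 = (157819/17)*(1/46229) + 37351/24264 = 157819/785893 + 37351/24264 = 33183209659/19068907752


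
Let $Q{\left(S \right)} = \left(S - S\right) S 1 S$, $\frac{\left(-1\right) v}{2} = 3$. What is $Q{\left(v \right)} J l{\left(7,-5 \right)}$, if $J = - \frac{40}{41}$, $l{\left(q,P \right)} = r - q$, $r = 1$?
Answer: $0$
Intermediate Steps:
$l{\left(q,P \right)} = 1 - q$
$v = -6$ ($v = \left(-2\right) 3 = -6$)
$J = - \frac{40}{41}$ ($J = \left(-40\right) \frac{1}{41} = - \frac{40}{41} \approx -0.97561$)
$Q{\left(S \right)} = 0$ ($Q{\left(S \right)} = 0 S S = 0 S = 0$)
$Q{\left(v \right)} J l{\left(7,-5 \right)} = 0 \left(- \frac{40}{41}\right) \left(1 - 7\right) = 0 \left(1 - 7\right) = 0 \left(-6\right) = 0$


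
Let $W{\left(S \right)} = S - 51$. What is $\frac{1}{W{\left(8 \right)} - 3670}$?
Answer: $- \frac{1}{3713} \approx -0.00026932$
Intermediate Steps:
$W{\left(S \right)} = -51 + S$
$\frac{1}{W{\left(8 \right)} - 3670} = \frac{1}{\left(-51 + 8\right) - 3670} = \frac{1}{-43 - 3670} = \frac{1}{-3713} = - \frac{1}{3713}$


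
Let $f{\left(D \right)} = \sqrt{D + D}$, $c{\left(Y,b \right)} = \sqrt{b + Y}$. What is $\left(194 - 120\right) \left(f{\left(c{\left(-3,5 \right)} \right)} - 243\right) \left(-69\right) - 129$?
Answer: $1240629 - 5106 \cdot 2^{\frac{3}{4}} \approx 1.232 \cdot 10^{6}$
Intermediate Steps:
$c{\left(Y,b \right)} = \sqrt{Y + b}$
$f{\left(D \right)} = \sqrt{2} \sqrt{D}$ ($f{\left(D \right)} = \sqrt{2 D} = \sqrt{2} \sqrt{D}$)
$\left(194 - 120\right) \left(f{\left(c{\left(-3,5 \right)} \right)} - 243\right) \left(-69\right) - 129 = \left(194 - 120\right) \left(\sqrt{2} \sqrt{\sqrt{-3 + 5}} - 243\right) \left(-69\right) - 129 = 74 \left(\sqrt{2} \sqrt{\sqrt{2}} - 243\right) \left(-69\right) - 129 = 74 \left(\sqrt{2} \sqrt[4]{2} - 243\right) \left(-69\right) - 129 = 74 \left(2^{\frac{3}{4}} - 243\right) \left(-69\right) - 129 = 74 \left(-243 + 2^{\frac{3}{4}}\right) \left(-69\right) - 129 = \left(-17982 + 74 \cdot 2^{\frac{3}{4}}\right) \left(-69\right) - 129 = \left(1240758 - 5106 \cdot 2^{\frac{3}{4}}\right) - 129 = 1240629 - 5106 \cdot 2^{\frac{3}{4}}$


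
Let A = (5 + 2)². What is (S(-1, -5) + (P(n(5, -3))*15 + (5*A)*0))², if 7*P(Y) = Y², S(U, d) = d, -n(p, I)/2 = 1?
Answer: 625/49 ≈ 12.755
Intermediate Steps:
n(p, I) = -2 (n(p, I) = -2*1 = -2)
A = 49 (A = 7² = 49)
P(Y) = Y²/7
(S(-1, -5) + (P(n(5, -3))*15 + (5*A)*0))² = (-5 + (((⅐)*(-2)²)*15 + (5*49)*0))² = (-5 + (((⅐)*4)*15 + 245*0))² = (-5 + ((4/7)*15 + 0))² = (-5 + (60/7 + 0))² = (-5 + 60/7)² = (25/7)² = 625/49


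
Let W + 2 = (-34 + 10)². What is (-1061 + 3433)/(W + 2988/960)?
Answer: 189760/46169 ≈ 4.1101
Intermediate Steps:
W = 574 (W = -2 + (-34 + 10)² = -2 + (-24)² = -2 + 576 = 574)
(-1061 + 3433)/(W + 2988/960) = (-1061 + 3433)/(574 + 2988/960) = 2372/(574 + 2988*(1/960)) = 2372/(574 + 249/80) = 2372/(46169/80) = 2372*(80/46169) = 189760/46169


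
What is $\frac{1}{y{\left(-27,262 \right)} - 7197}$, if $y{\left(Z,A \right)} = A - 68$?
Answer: $- \frac{1}{7003} \approx -0.0001428$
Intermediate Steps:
$y{\left(Z,A \right)} = -68 + A$
$\frac{1}{y{\left(-27,262 \right)} - 7197} = \frac{1}{\left(-68 + 262\right) - 7197} = \frac{1}{194 - 7197} = \frac{1}{-7003} = - \frac{1}{7003}$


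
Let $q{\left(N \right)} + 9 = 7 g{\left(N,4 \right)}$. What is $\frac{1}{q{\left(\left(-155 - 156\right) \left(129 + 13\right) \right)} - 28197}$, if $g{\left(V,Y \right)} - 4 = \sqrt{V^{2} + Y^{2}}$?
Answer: $\frac{14089}{47384915528} + \frac{7 \sqrt{487570565}}{47384915528} \approx 3.5593 \cdot 10^{-6}$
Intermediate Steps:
$g{\left(V,Y \right)} = 4 + \sqrt{V^{2} + Y^{2}}$
$q{\left(N \right)} = 19 + 7 \sqrt{16 + N^{2}}$ ($q{\left(N \right)} = -9 + 7 \left(4 + \sqrt{N^{2} + 4^{2}}\right) = -9 + 7 \left(4 + \sqrt{N^{2} + 16}\right) = -9 + 7 \left(4 + \sqrt{16 + N^{2}}\right) = -9 + \left(28 + 7 \sqrt{16 + N^{2}}\right) = 19 + 7 \sqrt{16 + N^{2}}$)
$\frac{1}{q{\left(\left(-155 - 156\right) \left(129 + 13\right) \right)} - 28197} = \frac{1}{\left(19 + 7 \sqrt{16 + \left(\left(-155 - 156\right) \left(129 + 13\right)\right)^{2}}\right) - 28197} = \frac{1}{\left(19 + 7 \sqrt{16 + \left(\left(-311\right) 142\right)^{2}}\right) - 28197} = \frac{1}{\left(19 + 7 \sqrt{16 + \left(-44162\right)^{2}}\right) - 28197} = \frac{1}{\left(19 + 7 \sqrt{16 + 1950282244}\right) - 28197} = \frac{1}{\left(19 + 7 \sqrt{1950282260}\right) - 28197} = \frac{1}{\left(19 + 7 \cdot 2 \sqrt{487570565}\right) - 28197} = \frac{1}{\left(19 + 14 \sqrt{487570565}\right) - 28197} = \frac{1}{-28178 + 14 \sqrt{487570565}}$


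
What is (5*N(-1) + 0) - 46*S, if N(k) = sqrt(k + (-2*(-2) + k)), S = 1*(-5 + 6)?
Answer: -46 + 5*sqrt(2) ≈ -38.929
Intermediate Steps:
S = 1 (S = 1*1 = 1)
N(k) = sqrt(4 + 2*k) (N(k) = sqrt(k + (4 + k)) = sqrt(4 + 2*k))
(5*N(-1) + 0) - 46*S = (5*sqrt(4 + 2*(-1)) + 0) - 46*1 = (5*sqrt(4 - 2) + 0) - 46 = (5*sqrt(2) + 0) - 46 = 5*sqrt(2) - 46 = -46 + 5*sqrt(2)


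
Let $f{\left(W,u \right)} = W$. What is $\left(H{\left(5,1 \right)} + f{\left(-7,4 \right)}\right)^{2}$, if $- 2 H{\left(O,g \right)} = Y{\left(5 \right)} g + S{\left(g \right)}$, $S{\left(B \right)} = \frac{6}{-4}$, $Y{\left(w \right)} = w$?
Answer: $\frac{1225}{16} \approx 76.563$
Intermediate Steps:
$S{\left(B \right)} = - \frac{3}{2}$ ($S{\left(B \right)} = 6 \left(- \frac{1}{4}\right) = - \frac{3}{2}$)
$H{\left(O,g \right)} = \frac{3}{4} - \frac{5 g}{2}$ ($H{\left(O,g \right)} = - \frac{5 g - \frac{3}{2}}{2} = - \frac{- \frac{3}{2} + 5 g}{2} = \frac{3}{4} - \frac{5 g}{2}$)
$\left(H{\left(5,1 \right)} + f{\left(-7,4 \right)}\right)^{2} = \left(\left(\frac{3}{4} - \frac{5}{2}\right) - 7\right)^{2} = \left(- \frac{7}{4} - 7\right)^{2} = \left(- \frac{35}{4}\right)^{2} = \frac{1225}{16}$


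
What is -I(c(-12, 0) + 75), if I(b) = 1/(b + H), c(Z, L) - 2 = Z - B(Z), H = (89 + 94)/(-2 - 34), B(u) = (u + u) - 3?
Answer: -12/1043 ≈ -0.011505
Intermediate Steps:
B(u) = -3 + 2*u (B(u) = 2*u - 3 = -3 + 2*u)
H = -61/12 (H = 183/(-36) = 183*(-1/36) = -61/12 ≈ -5.0833)
c(Z, L) = 5 - Z (c(Z, L) = 2 + (Z - (-3 + 2*Z)) = 2 + (Z + (3 - 2*Z)) = 2 + (3 - Z) = 5 - Z)
I(b) = 1/(-61/12 + b) (I(b) = 1/(b - 61/12) = 1/(-61/12 + b))
-I(c(-12, 0) + 75) = -12/(-61 + 12*((5 - 1*(-12)) + 75)) = -12/(-61 + 12*((5 + 12) + 75)) = -12/(-61 + 12*(17 + 75)) = -12/(-61 + 12*92) = -12/(-61 + 1104) = -12/1043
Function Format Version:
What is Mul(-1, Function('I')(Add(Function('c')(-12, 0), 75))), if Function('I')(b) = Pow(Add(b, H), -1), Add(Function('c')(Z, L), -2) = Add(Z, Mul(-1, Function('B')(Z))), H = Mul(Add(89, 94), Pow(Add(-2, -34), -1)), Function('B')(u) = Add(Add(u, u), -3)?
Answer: Rational(-12, 1043) ≈ -0.011505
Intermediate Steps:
Function('B')(u) = Add(-3, Mul(2, u)) (Function('B')(u) = Add(Mul(2, u), -3) = Add(-3, Mul(2, u)))
H = Rational(-61, 12) (H = Mul(183, Pow(-36, -1)) = Mul(183, Rational(-1, 36)) = Rational(-61, 12) ≈ -5.0833)
Function('c')(Z, L) = Add(5, Mul(-1, Z)) (Function('c')(Z, L) = Add(2, Add(Z, Mul(-1, Add(-3, Mul(2, Z))))) = Add(2, Add(Z, Add(3, Mul(-2, Z)))) = Add(2, Add(3, Mul(-1, Z))) = Add(5, Mul(-1, Z)))
Function('I')(b) = Pow(Add(Rational(-61, 12), b), -1) (Function('I')(b) = Pow(Add(b, Rational(-61, 12)), -1) = Pow(Add(Rational(-61, 12), b), -1))
Mul(-1, Function('I')(Add(Function('c')(-12, 0), 75))) = Mul(-1, Mul(12, Pow(Add(-61, Mul(12, Add(Add(5, Mul(-1, -12)), 75))), -1))) = Mul(-1, Mul(12, Pow(Add(-61, Mul(12, Add(Add(5, 12), 75))), -1))) = Mul(-1, Mul(12, Pow(Add(-61, Mul(12, Add(17, 75))), -1))) = Mul(-1, Mul(12, Pow(Add(-61, Mul(12, 92)), -1))) = Mul(-1, Mul(12, Pow(Add(-61, 1104), -1))) = Mul(-1, Mul(12, Pow(1043, -1))) = Mul(-1, Mul(12, Rational(1, 1043))) = Mul(-1, Rational(12, 1043)) = Rational(-12, 1043)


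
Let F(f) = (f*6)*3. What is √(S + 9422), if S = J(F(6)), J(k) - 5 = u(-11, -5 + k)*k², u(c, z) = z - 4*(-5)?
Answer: √1444099 ≈ 1201.7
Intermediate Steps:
F(f) = 18*f (F(f) = (6*f)*3 = 18*f)
u(c, z) = 20 + z (u(c, z) = z + 20 = 20 + z)
J(k) = 5 + k²*(15 + k) (J(k) = 5 + (20 + (-5 + k))*k² = 5 + (15 + k)*k² = 5 + k²*(15 + k))
S = 1434677 (S = 5 + (18*6)²*(15 + 18*6) = 5 + 108²*(15 + 108) = 5 + 11664*123 = 5 + 1434672 = 1434677)
√(S + 9422) = √(1434677 + 9422) = √1444099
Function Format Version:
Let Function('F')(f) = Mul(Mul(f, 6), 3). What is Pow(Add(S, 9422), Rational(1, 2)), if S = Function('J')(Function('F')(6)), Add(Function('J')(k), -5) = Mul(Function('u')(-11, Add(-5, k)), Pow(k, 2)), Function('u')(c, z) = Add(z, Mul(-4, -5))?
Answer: Pow(1444099, Rational(1, 2)) ≈ 1201.7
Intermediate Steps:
Function('F')(f) = Mul(18, f) (Function('F')(f) = Mul(Mul(6, f), 3) = Mul(18, f))
Function('u')(c, z) = Add(20, z) (Function('u')(c, z) = Add(z, 20) = Add(20, z))
Function('J')(k) = Add(5, Mul(Pow(k, 2), Add(15, k))) (Function('J')(k) = Add(5, Mul(Add(20, Add(-5, k)), Pow(k, 2))) = Add(5, Mul(Add(15, k), Pow(k, 2))) = Add(5, Mul(Pow(k, 2), Add(15, k))))
S = 1434677 (S = Add(5, Mul(Pow(Mul(18, 6), 2), Add(15, Mul(18, 6)))) = Add(5, Mul(Pow(108, 2), Add(15, 108))) = Add(5, Mul(11664, 123)) = Add(5, 1434672) = 1434677)
Pow(Add(S, 9422), Rational(1, 2)) = Pow(Add(1434677, 9422), Rational(1, 2)) = Pow(1444099, Rational(1, 2))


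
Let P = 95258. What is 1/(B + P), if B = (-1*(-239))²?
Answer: 1/152379 ≈ 6.5626e-6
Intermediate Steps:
B = 57121 (B = 239² = 57121)
1/(B + P) = 1/(57121 + 95258) = 1/152379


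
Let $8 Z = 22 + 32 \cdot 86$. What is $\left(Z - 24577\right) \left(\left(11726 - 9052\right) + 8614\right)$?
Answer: $-273511062$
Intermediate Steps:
$Z = \frac{1387}{4}$ ($Z = \frac{22 + 32 \cdot 86}{8} = \frac{22 + 2752}{8} = \frac{1}{8} \cdot 2774 = \frac{1387}{4} \approx 346.75$)
$\left(Z - 24577\right) \left(\left(11726 - 9052\right) + 8614\right) = \left(\frac{1387}{4} - 24577\right) \left(\left(11726 - 9052\right) + 8614\right) = - \frac{96921 \left(\left(11726 - 9052\right) + 8614\right)}{4} = - \frac{96921 \left(2674 + 8614\right)}{4} = \left(- \frac{96921}{4}\right) 11288 = -273511062$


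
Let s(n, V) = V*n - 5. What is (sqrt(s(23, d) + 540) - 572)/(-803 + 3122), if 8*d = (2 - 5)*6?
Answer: -572/2319 + sqrt(1933)/4638 ≈ -0.23718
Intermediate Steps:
d = -9/4 (d = ((2 - 5)*6)/8 = (-3*6)/8 = (1/8)*(-18) = -9/4 ≈ -2.2500)
s(n, V) = -5 + V*n
(sqrt(s(23, d) + 540) - 572)/(-803 + 3122) = (sqrt((-5 - 9/4*23) + 540) - 572)/(-803 + 3122) = (sqrt((-5 - 207/4) + 540) - 572)/2319 = (sqrt(-227/4 + 540) - 572)*(1/2319) = (sqrt(1933/4) - 572)*(1/2319) = (sqrt(1933)/2 - 572)*(1/2319) = (-572 + sqrt(1933)/2)*(1/2319) = -572/2319 + sqrt(1933)/4638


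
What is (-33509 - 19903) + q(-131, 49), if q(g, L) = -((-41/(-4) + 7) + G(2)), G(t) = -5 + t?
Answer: -213705/4 ≈ -53426.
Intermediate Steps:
q(g, L) = -57/4 (q(g, L) = -((-41/(-4) + 7) + (-5 + 2)) = -((-41*(-¼) + 7) - 3) = -((41/4 + 7) - 3) = -(69/4 - 3) = -1*57/4 = -57/4)
(-33509 - 19903) + q(-131, 49) = (-33509 - 19903) - 57/4 = -53412 - 57/4 = -213705/4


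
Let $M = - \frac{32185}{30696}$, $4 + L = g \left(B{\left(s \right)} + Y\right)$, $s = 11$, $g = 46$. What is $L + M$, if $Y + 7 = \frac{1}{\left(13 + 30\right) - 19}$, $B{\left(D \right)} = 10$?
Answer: $\frac{1379971}{10232} \approx 134.87$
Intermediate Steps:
$Y = - \frac{167}{24}$ ($Y = -7 + \frac{1}{\left(13 + 30\right) - 19} = -7 + \frac{1}{43 - 19} = -7 + \frac{1}{24} = - \frac{167}{24} \approx -6.9583$)
$L = \frac{1631}{12}$ ($L = -4 + 46 \left(10 - \frac{167}{24}\right) = -4 + 46 \cdot \frac{73}{24} = -4 + \frac{1679}{12} = \frac{1631}{12} \approx 135.92$)
$M = - \frac{32185}{30696}$ ($M = \left(-32185\right) \frac{1}{30696} = - \frac{32185}{30696} \approx -1.0485$)
$L + M = \frac{1631}{12} - \frac{32185}{30696} = \frac{1379971}{10232}$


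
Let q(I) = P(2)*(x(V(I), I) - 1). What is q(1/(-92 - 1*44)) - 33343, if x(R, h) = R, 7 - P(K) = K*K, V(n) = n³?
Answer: -83880395779/2515456 ≈ -33346.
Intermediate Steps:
P(K) = 7 - K² (P(K) = 7 - K*K = 7 - K²)
q(I) = -3 + 3*I³ (q(I) = (7 - 1*2²)*(I³ - 1) = (7 - 1*4)*(-1 + I³) = (7 - 4)*(-1 + I³) = 3*(-1 + I³) = -3 + 3*I³)
q(1/(-92 - 1*44)) - 33343 = (-3 + 3*(1/(-92 - 1*44))³) - 33343 = (-3 + 3*(1/(-92 - 44))³) - 33343 = (-3 + 3*(1/(-136))³) - 33343 = (-3 + 3*(-1/136)³) - 33343 = (-3 + 3*(-1/2515456)) - 33343 = (-3 - 3/2515456) - 33343 = -7546371/2515456 - 33343 = -83880395779/2515456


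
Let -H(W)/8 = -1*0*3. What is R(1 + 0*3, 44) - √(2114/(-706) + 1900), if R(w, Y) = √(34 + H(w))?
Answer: √34 - √236383979/353 ≈ -37.724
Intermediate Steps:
H(W) = 0 (H(W) = -8*(-1*0)*3 = -0*3 = -8*0 = 0)
R(w, Y) = √34 (R(w, Y) = √(34 + 0) = √34)
R(1 + 0*3, 44) - √(2114/(-706) + 1900) = √34 - √(2114/(-706) + 1900) = √34 - √(2114*(-1/706) + 1900) = √34 - √(-1057/353 + 1900) = √34 - √(669643/353) = √34 - √236383979/353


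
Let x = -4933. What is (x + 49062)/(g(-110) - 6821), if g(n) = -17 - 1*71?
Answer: -44129/6909 ≈ -6.3872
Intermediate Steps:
g(n) = -88 (g(n) = -17 - 71 = -88)
(x + 49062)/(g(-110) - 6821) = (-4933 + 49062)/(-88 - 6821) = 44129/(-6909) = 44129*(-1/6909) = -44129/6909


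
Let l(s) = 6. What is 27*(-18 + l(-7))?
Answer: -324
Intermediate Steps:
27*(-18 + l(-7)) = 27*(-18 + 6) = 27*(-12) = -324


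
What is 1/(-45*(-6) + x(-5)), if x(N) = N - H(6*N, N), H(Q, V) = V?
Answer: 1/270 ≈ 0.0037037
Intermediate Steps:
x(N) = 0 (x(N) = N - N = 0)
1/(-45*(-6) + x(-5)) = 1/(-45*(-6) + 0) = 1/(270 + 0) = 1/270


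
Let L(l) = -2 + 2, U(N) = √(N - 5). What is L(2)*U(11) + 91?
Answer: 91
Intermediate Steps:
U(N) = √(-5 + N)
L(l) = 0
L(2)*U(11) + 91 = 0*√(-5 + 11) + 91 = 0*√6 + 91 = 0 + 91 = 91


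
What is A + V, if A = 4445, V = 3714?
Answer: 8159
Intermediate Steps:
A + V = 4445 + 3714 = 8159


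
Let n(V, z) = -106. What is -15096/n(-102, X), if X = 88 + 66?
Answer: 7548/53 ≈ 142.42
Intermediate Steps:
X = 154
-15096/n(-102, X) = -15096/(-106) = -15096*(-1/106) = 7548/53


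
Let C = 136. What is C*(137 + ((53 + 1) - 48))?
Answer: 19448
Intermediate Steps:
C*(137 + ((53 + 1) - 48)) = 136*(137 + ((53 + 1) - 48)) = 136*(137 + (54 - 48)) = 136*(137 + 6) = 136*143 = 19448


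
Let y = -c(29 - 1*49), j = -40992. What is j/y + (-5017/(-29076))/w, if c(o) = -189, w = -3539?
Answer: -66953591627/308699892 ≈ -216.89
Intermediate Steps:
y = 189 (y = -1*(-189) = 189)
j/y + (-5017/(-29076))/w = -40992/189 - 5017/(-29076)/(-3539) = -40992*1/189 - 5017*(-1/29076)*(-1/3539) = -1952/9 + (5017/29076)*(-1/3539) = -1952/9 - 5017/102899964 = -66953591627/308699892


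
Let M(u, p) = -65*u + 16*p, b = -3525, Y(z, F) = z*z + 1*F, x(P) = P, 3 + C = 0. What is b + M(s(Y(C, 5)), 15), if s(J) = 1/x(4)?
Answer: -13205/4 ≈ -3301.3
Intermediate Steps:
C = -3 (C = -3 + 0 = -3)
Y(z, F) = F + z² (Y(z, F) = z² + F = F + z²)
s(J) = ¼ (s(J) = 1/4 = ¼)
b + M(s(Y(C, 5)), 15) = -3525 + (-65*¼ + 16*15) = -3525 + (-65/4 + 240) = -3525 + 895/4 = -13205/4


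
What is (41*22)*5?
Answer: 4510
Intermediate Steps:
(41*22)*5 = 902*5 = 4510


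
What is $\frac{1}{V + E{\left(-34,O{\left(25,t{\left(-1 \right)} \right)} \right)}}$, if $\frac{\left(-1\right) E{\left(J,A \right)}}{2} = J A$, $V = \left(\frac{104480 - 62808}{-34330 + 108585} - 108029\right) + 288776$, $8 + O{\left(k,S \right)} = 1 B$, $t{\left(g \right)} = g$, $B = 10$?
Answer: $\frac{74255}{13431508837} \approx 5.5284 \cdot 10^{-6}$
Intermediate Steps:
$O{\left(k,S \right)} = 2$ ($O{\left(k,S \right)} = -8 + 1 \cdot 10 = -8 + 10 = 2$)
$V = \frac{13421410157}{74255}$ ($V = \left(\frac{41672}{74255} - 108029\right) + 288776 = - \frac{8021651723}{74255} + 288776 = \frac{13421410157}{74255} \approx 1.8075 \cdot 10^{5}$)
$E{\left(J,A \right)} = - 2 A J$ ($E{\left(J,A \right)} = - 2 J A = - 2 A J$)
$\frac{1}{V + E{\left(-34,O{\left(25,t{\left(-1 \right)} \right)} \right)}} = \frac{1}{\frac{13421410157}{74255} - 4 \left(-34\right)} = \frac{1}{\frac{13421410157}{74255} + 136} = \frac{1}{\frac{13431508837}{74255}} = \frac{74255}{13431508837}$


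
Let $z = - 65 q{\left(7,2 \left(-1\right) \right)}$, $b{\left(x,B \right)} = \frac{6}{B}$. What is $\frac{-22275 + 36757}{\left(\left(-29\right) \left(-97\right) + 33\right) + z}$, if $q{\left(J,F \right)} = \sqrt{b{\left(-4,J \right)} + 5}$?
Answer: $\frac{288510404}{56524787} + \frac{941330 \sqrt{287}}{56524787} \approx 5.3863$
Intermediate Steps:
$q{\left(J,F \right)} = \sqrt{5 + \frac{6}{J}}$ ($q{\left(J,F \right)} = \sqrt{\frac{6}{J} + 5} = \sqrt{5 + \frac{6}{J}}$)
$z = - \frac{65 \sqrt{287}}{7}$ ($z = - 65 \sqrt{5 + \frac{6}{7}} = - 65 \sqrt{\frac{41}{7}} = - 65 \frac{\sqrt{287}}{7} = - \frac{65 \sqrt{287}}{7} \approx -157.31$)
$\frac{-22275 + 36757}{\left(\left(-29\right) \left(-97\right) + 33\right) + z} = \frac{-22275 + 36757}{\left(\left(-29\right) \left(-97\right) + 33\right) - \frac{65 \sqrt{287}}{7}} = \frac{14482}{\left(2813 + 33\right) - \frac{65 \sqrt{287}}{7}} = \frac{14482}{2846 - \frac{65 \sqrt{287}}{7}}$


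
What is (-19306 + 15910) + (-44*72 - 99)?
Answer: -6663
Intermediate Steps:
(-19306 + 15910) + (-44*72 - 99) = -3396 + (-3168 - 99) = -3396 - 3267 = -6663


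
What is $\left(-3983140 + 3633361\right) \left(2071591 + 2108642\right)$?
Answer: $-1462157718507$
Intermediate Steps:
$\left(-3983140 + 3633361\right) \left(2071591 + 2108642\right) = \left(-349779\right) 4180233 = -1462157718507$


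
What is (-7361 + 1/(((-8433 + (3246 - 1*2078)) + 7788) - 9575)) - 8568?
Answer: -144189309/9052 ≈ -15929.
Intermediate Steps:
(-7361 + 1/(((-8433 + (3246 - 1*2078)) + 7788) - 9575)) - 8568 = (-7361 + 1/(((-8433 + (3246 - 2078)) + 7788) - 9575)) - 8568 = (-7361 + 1/(((-8433 + 1168) + 7788) - 9575)) - 8568 = (-7361 + 1/((-7265 + 7788) - 9575)) - 8568 = (-7361 + 1/(523 - 9575)) - 8568 = (-7361 + 1/(-9052)) - 8568 = (-7361 - 1/9052) - 8568 = -66631773/9052 - 8568 = -144189309/9052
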